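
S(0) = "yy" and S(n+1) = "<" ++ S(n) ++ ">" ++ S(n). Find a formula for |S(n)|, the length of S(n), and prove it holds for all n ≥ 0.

Claim: |S(n)| = 2^{n+2} − 2.

Base case: |S(0)| = 2, and 2^{0+2} − 2 = 2.
Assume |S(k)| = 2^{k+2} − 2.
Then |S(k+1)| = 1 + |S(k)| + 1 + |S(k)| = 2|S(k)| + 2 = 2(2^{k+2} − 2) + 2 = 2^{k+3} − 4 + 2 = 2^{k+3} − 2.
This completes the inductive step, so |S(n)| = 2^{n+2} − 2 for all n ≥ 0.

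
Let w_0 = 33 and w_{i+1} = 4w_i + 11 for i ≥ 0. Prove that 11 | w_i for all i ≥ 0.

Base case: w_0 = 33 = 11·3, so 11 | w_0.
Assume 11 | w_k, so w_k = 11t for some integer t.
Then w_{k+1} = 4w_k + 11 = 4·(11t) + 11 = 11(4t + 1), so 11 | w_{k+1}.
Hence 11 | w_i for every i ≥ 0, by induction.

11 | w_i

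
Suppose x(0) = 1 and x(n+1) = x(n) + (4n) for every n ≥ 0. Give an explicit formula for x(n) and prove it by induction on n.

Claim: x(n) = 2n^2 − 2n + 1.

Base case: x(0) = 1, and 2·0^2 − 2·0 + 1 = 1.
Assume x(r) = 2r^2 − 2r + 1.
Then x(r+1) = x(r) + (4r) = (2r^2 − 2r + 1) + (4r) = 2r^2 + 2r + 1,
and 2·(r+1)^2 − 2·(r+1) + 1 = 2r^2 + 2r + 1.
By induction, x(n) = 2n^2 − 2n + 1 for all n ≥ 0.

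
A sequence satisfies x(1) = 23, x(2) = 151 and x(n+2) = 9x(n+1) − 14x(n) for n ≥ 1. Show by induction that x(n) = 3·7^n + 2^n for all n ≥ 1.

Base cases: x(1) = 23 and 3·7^1 + 2^1 = 23; x(2) = 151 and 3·7^2 + 2^2 = 151.
Assume x(j) = 3·7^j + 2^j for all 1 ≤ j ≤ k, where k ≥ 2.
Then x(k+1) = 9x(k) − 14x(k−1) = 9·(3·7^k + 2^k) − 14·(3·7^{k−1} + 2^{k−1}) = 3·(9·7 − 14)7^{k−1} + (9·2 − 14)2^{k−1} = 147·7^{k−1} + 4·2^{k−1} = 3·7^{k+1} + 2^{k+1}.
By strong induction, x(n) = 3·7^n + 2^n for all n ≥ 1.

x(n) = 3·7^n + 2^n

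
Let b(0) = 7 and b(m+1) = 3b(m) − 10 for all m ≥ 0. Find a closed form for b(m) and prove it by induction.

Claim: b(m) = 2·3^m + 5.

Base case: b(0) = 7, and 2·3^0 + 5 = 2 + 5 = 7.
Assume b(k) = 2·3^k + 5 for some k ≥ 0.
Then b(k+1) = 3b(k) − 10 = 3·(2·3^k + 5) − 10 = 6·3^k + 15 − 10 = 2·3^{k+1} + 5.
By induction, b(m) = 2·3^m + 5 for all m ≥ 0.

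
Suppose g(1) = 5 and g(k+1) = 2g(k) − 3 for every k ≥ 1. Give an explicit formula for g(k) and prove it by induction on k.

Claim: g(k) = 2^k + 3.

Base case: g(1) = 5, and 2^1 + 3 = 2 + 3 = 5.
Assume g(r) = 2^r + 3 for some r ≥ 1.
Then g(r+1) = 2g(r) − 3 = 2·(2^r + 3) − 3 = 2^{r+1} + 6 − 3 = 2^{r+1} + 3.
By induction, g(k) = 2^k + 3 for all k ≥ 1.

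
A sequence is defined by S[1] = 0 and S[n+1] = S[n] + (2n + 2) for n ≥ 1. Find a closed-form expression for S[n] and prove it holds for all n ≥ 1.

Claim: S[n] = n^2 + n − 2.

Base case: S[1] = 0, and 1^2 + 1 − 2 = 0.
Assume S[m] = m^2 + m − 2.
Then S[m+1] = S[m] + (2m + 2) = (m^2 + m − 2) + (2m + 2) = m^2 + 3m,
and (m+1)^2 + (m+1) − 2 = m^2 + 3m.
By induction, S[n] = n^2 + n − 2 for all n ≥ 1.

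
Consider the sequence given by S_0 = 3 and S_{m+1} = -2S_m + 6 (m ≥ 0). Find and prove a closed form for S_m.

Claim: S_m = (-2)^m + 2.

Base case: S_0 = 3, and (-2)^0 + 2 = 1 + 2 = 3.
Assume S_j = (-2)^j + 2 for some j ≥ 0.
Then S_{j+1} = -2S_j + 6 = -2·((-2)^j + 2) + 6 = -2·(-2)^j − 4 + 6 = (-2)^{j+1} + 2.
So the formula holds for j+1, and by induction S_m = (-2)^m + 2 for all m ≥ 0.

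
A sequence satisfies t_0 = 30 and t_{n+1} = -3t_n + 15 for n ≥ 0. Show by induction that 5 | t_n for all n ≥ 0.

Base case: t_0 = 30 = 5·6, so 5 | t_0.
Assume 5 | t_m, so t_m = 5s for some integer s.
Then t_{m+1} = -3t_m + 15 = -3·(5s) + 15 = 5(-3s + 3), so 5 | t_{m+1}.
Hence 5 | t_n for every n ≥ 0, by induction.

5 | t_n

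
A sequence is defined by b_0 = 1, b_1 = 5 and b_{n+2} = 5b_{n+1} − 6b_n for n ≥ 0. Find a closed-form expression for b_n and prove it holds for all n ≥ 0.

Claim: b_n = 3·3^n − 2·2^n.

Base cases: b_0 = 1 and 3·3^0 − 2·2^0 = 1; b_1 = 5 and 3·3^1 − 2·2^1 = 5.
Assume b_j = 3·3^j − 2·2^j for all 0 ≤ j ≤ k, where k ≥ 1.
Then b_{k+1} = 5b_k − 6b_{k−1} = 5·(3·3^k − 2·2^k) − 6·(3·3^{k−1} − 2·2^{k−1}) = 3·(5·3 − 6)3^{k−1} − 2·(5·2 − 6)2^{k−1} = 27·3^{k−1} − 8·2^{k−1} = 3·3^{k+1} − 2·2^{k+1}.
This completes the inductive step, so b_n = 3·3^n − 2·2^n for all n ≥ 0.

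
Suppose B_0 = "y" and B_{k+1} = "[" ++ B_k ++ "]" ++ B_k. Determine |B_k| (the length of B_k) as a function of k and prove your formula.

Claim: |B_k| = 3·2^k − 2.

Base case: |B_0| = 1, and 3·2^0 − 2 = 1.
Assume |B_m| = 3·2^m − 2.
Then |B_{m+1}| = 1 + |B_m| + 1 + |B_m| = 2|B_m| + 2 = 2(3·2^m − 2) + 2 = 3·2^{m+1} − 4 + 2 = 3·2^{m+1} − 2.
Hence |B_k| = 3·2^k − 2 for every k ≥ 0, by induction.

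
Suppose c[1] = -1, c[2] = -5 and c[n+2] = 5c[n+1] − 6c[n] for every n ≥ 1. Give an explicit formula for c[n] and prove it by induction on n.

Claim: c[n] = -3^n + 2^n.

Base cases: c[1] = -1 and -3^1 + 2^1 = -1; c[2] = -5 and -3^2 + 2^2 = -5.
Assume c[j] = -3^j + 2^j for all 1 ≤ j ≤ m, where m ≥ 2.
Then c[m+1] = 5c[m] − 6c[m−1] = 5·(-3^m + 2^m) − 6·(-3^{m−1} + 2^{m−1}) = -(5·3 − 6)3^{m−1} + (5·2 − 6)2^{m−1} = -9·3^{m−1} + 4·2^{m−1} = -3^{m+1} + 2^{m+1}.
Hence c[n] = -3^n + 2^n for every n ≥ 1, by strong induction.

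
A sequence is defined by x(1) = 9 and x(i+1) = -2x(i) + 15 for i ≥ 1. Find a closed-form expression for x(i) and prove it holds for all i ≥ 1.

Claim: x(i) = -2·(-2)^i + 5.

Base case: x(1) = 9, and -2·(-2)^1 + 5 = 4 + 5 = 9.
Assume x(k) = -2·(-2)^k + 5 for some k ≥ 1.
Then x(k+1) = -2x(k) + 15 = -2·(-2·(-2)^k + 5) + 15 = 4·(-2)^k − 10 + 15 = -2·(-2)^{k+1} + 5.
Hence x(i) = -2·(-2)^i + 5 for every i ≥ 1, by induction.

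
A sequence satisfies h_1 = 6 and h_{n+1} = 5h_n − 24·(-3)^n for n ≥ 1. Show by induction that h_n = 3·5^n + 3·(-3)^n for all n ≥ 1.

Base case: h_1 = 6, and 3·5^1 + 3·(-3)^1 = 15 − 9 = 6.
Assume h_m = 3·5^m + 3·(-3)^m for some m ≥ 1.
Then h_{m+1} = 5h_m − 24·(-3)^m = 5·(3·5^m + 3·(-3)^m) − 24·(-3)^m = 3·5^{m+1} + 15·(-3)^m − 24·(-3)^m = 3·5^{m+1} − 9·(-3)^m = 3·5^{m+1} + 3·(-3)^{m+1}.
By induction, h_n = 3·5^n + 3·(-3)^n for all n ≥ 1.

h_n = 3·5^n + 3·(-3)^n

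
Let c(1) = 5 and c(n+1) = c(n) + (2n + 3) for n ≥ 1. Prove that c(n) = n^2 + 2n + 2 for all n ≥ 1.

Base case: c(1) = 5, and 1^2 + 2·1 + 2 = 5.
Assume c(r) = r^2 + 2r + 2.
Then c(r+1) = c(r) + (2r + 3) = (r^2 + 2r + 2) + (2r + 3) = r^2 + 4r + 5,
and (r+1)^2 + 2·(r+1) + 2 = r^2 + 4r + 5.
By induction, c(n) = n^2 + 2n + 2 for all n ≥ 1.

c(n) = n^2 + 2n + 2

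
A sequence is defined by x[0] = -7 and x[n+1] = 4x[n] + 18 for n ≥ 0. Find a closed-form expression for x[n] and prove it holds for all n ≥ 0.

Claim: x[n] = -4^n − 6.

Base case: x[0] = -7, and -4^0 − 6 = -1 − 6 = -7.
Assume x[m] = -4^m − 6 for some m ≥ 0.
Then x[m+1] = 4x[m] + 18 = 4·(-4^m − 6) + 18 = -4^{m+1} − 24 + 18 = -4^{m+1} − 6.
Hence x[n] = -4^n − 6 for every n ≥ 0, by induction.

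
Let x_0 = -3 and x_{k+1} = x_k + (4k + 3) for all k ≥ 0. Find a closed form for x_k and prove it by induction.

Claim: x_k = 2k^2 + k − 3.

Base case: x_0 = -3, and 2·0^2 + 0 − 3 = -3.
Assume x_j = 2j^2 + j − 3.
Then x_{j+1} = x_j + (4j + 3) = (2j^2 + j − 3) + (4j + 3) = 2j^2 + 5j,
and 2·(j+1)^2 + (j+1) − 3 = 2j^2 + 5j.
By induction, x_k = 2k^2 + k − 3 for all k ≥ 0.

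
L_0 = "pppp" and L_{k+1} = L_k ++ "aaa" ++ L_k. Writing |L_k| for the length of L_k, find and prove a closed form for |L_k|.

Claim: |L_k| = 7·2^k − 3.

Base case: |L_0| = 4, and 7·2^0 − 3 = 4.
Assume |L_j| = 7·2^j − 3.
Then |L_{j+1}| = |L_j| + 3 + |L_j| = 2|L_j| + 3 = 2(7·2^j − 3) + 3 = 7·2^{j+1} − 6 + 3 = 7·2^{j+1} − 3.
Hence |L_k| = 7·2^k − 3 for every k ≥ 0, by induction.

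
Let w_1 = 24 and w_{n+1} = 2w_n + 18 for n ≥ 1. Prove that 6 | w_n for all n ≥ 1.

Base case: w_1 = 24 = 6·4, so 6 | w_1.
Assume 6 | w_j, so w_j = 6t for some integer t.
Then w_{j+1} = 2w_j + 18 = 2·(6t) + 18 = 6(2t + 3), so 6 | w_{j+1}.
Hence 6 | w_n for every n ≥ 1, by induction.

6 | w_n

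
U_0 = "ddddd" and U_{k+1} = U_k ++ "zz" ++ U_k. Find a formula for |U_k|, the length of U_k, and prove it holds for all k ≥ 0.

Claim: |U_k| = 7·2^k − 2.

Base case: |U_0| = 5, and 7·2^0 − 2 = 5.
Assume |U_j| = 7·2^j − 2.
Then |U_{j+1}| = |U_j| + 2 + |U_j| = 2|U_j| + 2 = 2(7·2^j − 2) + 2 = 7·2^{j+1} − 4 + 2 = 7·2^{j+1} − 2.
So the formula holds for j+1, and by induction |U_k| = 7·2^k − 2 for all k ≥ 0.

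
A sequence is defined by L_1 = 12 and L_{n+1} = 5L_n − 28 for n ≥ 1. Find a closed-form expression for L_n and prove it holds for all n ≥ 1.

Claim: L_n = 5^n + 7.

Base case: L_1 = 12, and 5^1 + 7 = 5 + 7 = 12.
Assume L_r = 5^r + 7 for some r ≥ 1.
Then L_{r+1} = 5L_r − 28 = 5·(5^r + 7) − 28 = 5^{r+1} + 35 − 28 = 5^{r+1} + 7.
This completes the inductive step, so L_n = 5^n + 7 for all n ≥ 1.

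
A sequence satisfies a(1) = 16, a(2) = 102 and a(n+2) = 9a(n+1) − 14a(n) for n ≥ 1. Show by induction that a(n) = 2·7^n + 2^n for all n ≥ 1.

Base cases: a(1) = 16 and 2·7^1 + 2^1 = 16; a(2) = 102 and 2·7^2 + 2^2 = 102.
Assume a(j) = 2·7^j + 2^j for all 1 ≤ j ≤ m, where m ≥ 2.
Then a(m+1) = 9a(m) − 14a(m−1) = 9·(2·7^m + 2^m) − 14·(2·7^{m−1} + 2^{m−1}) = 2·(9·7 − 14)7^{m−1} + (9·2 − 14)2^{m−1} = 98·7^{m−1} + 4·2^{m−1} = 2·7^{m+1} + 2^{m+1}.
By strong induction, a(n) = 2·7^n + 2^n for all n ≥ 1.

a(n) = 2·7^n + 2^n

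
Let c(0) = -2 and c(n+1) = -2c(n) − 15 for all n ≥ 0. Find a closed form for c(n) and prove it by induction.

Claim: c(n) = 3·(-2)^n − 5.

Base case: c(0) = -2, and 3·(-2)^0 − 5 = 3 − 5 = -2.
Assume c(k) = 3·(-2)^k − 5 for some k ≥ 0.
Then c(k+1) = -2c(k) − 15 = -2·(3·(-2)^k − 5) − 15 = -6·(-2)^k + 10 − 15 = 3·(-2)^{k+1} − 5.
This completes the inductive step, so c(n) = 3·(-2)^n − 5 for all n ≥ 0.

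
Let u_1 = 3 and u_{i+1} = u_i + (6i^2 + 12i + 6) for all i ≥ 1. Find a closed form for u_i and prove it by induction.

Claim: u_i = 2i^3 + 3i^2 + i − 3.

Base case: u_1 = 3, and 2·1^3 + 3·1^2 + 1 − 3 = 3.
Assume u_r = 2r^3 + 3r^2 + r − 3.
Then u_{r+1} = u_r + (6r^2 + 12r + 6) = (2r^3 + 3r^2 + r − 3) + (6r^2 + 12r + 6) = 2r^3 + 9r^2 + 13r + 3,
and 2·(r+1)^3 + 3·(r+1)^2 + (r+1) − 3 = 2r^3 + 9r^2 + 13r + 3.
By induction, u_i = 2i^3 + 3i^2 + i − 3 for all i ≥ 1.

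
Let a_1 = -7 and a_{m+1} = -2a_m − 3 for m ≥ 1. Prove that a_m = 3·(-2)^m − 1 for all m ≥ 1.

Base case: a_1 = -7, and 3·(-2)^1 − 1 = -6 − 1 = -7.
Assume a_j = 3·(-2)^j − 1 for some j ≥ 1.
Then a_{j+1} = -2a_j − 3 = -2·(3·(-2)^j − 1) − 3 = -6·(-2)^j + 2 − 3 = 3·(-2)^{j+1} − 1.
By induction, a_m = 3·(-2)^m − 1 for all m ≥ 1.

a_m = 3·(-2)^m − 1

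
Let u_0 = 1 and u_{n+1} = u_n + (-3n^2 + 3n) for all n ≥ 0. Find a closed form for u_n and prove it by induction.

Claim: u_n = -n^3 + 3n^2 − 2n + 1.

Base case: u_0 = 1, and -0^3 + 3·0^2 − 2·0 + 1 = 1.
Assume u_j = -j^3 + 3j^2 − 2j + 1.
Then u_{j+1} = u_j + (-3j^2 + 3j) = (-j^3 + 3j^2 − 2j + 1) + (-3j^2 + 3j) = -j^3 + j + 1,
and -(j+1)^3 + 3·(j+1)^2 − 2·(j+1) + 1 = -j^3 + j + 1.
Hence u_n = -n^3 + 3n^2 − 2n + 1 for every n ≥ 0, by induction.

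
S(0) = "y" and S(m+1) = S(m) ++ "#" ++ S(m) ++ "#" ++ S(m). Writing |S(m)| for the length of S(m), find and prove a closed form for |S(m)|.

Claim: |S(m)| = 2·3^m − 1.

Base case: |S(0)| = 1, and 2·3^0 − 1 = 1.
Assume |S(j)| = 2·3^j − 1.
Then |S(j+1)| = 3|S(j)| + 2 = 3(2·3^j − 1) + 2 = 2·3^{j+1} − 3 + 2 = 2·3^{j+1} − 1.
By induction, |S(m)| = 2·3^m − 1 for all m ≥ 0.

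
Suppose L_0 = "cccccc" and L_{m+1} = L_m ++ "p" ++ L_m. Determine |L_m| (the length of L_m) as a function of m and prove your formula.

Claim: |L_m| = 7·2^m − 1.

Base case: |L_0| = 6, and 7·2^0 − 1 = 6.
Assume |L_j| = 7·2^j − 1.
Then |L_{j+1}| = |L_j| + 1 + |L_j| = 2|L_j| + 1 = 2(7·2^j − 1) + 1 = 7·2^{j+1} − 2 + 1 = 7·2^{j+1} − 1.
Hence |L_m| = 7·2^m − 1 for every m ≥ 0, by induction.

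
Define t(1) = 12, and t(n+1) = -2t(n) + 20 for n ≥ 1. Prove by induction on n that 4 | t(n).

Base case: t(1) = 12 = 4·3, so 4 | t(1).
Assume 4 | t(j), so t(j) = 4s for some integer s.
Then t(j+1) = -2t(j) + 20 = -2·(4s) + 20 = 4(-2s + 5), so 4 | t(j+1).
Hence 4 | t(n) for every n ≥ 1, by induction.

4 | t(n)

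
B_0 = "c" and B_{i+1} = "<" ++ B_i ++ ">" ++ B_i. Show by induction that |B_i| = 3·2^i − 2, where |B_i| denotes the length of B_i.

Base case: |B_0| = 1, and 3·2^0 − 2 = 1.
Assume |B_j| = 3·2^j − 2.
Then |B_{j+1}| = 1 + |B_j| + 1 + |B_j| = 2|B_j| + 2 = 2(3·2^j − 2) + 2 = 3·2^{j+1} − 4 + 2 = 3·2^{j+1} − 2.
Hence |B_i| = 3·2^i − 2 for every i ≥ 0, by induction.

|B_i| = 3·2^i − 2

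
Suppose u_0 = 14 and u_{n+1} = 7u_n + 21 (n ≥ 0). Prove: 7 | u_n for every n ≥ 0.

Base case: u_0 = 14 = 7·2, so 7 | u_0.
Assume 7 | u_m, so u_m = 7t for some integer t.
Then u_{m+1} = 7u_m + 21 = 7·(7t) + 21 = 7(7t + 3), so 7 | u_{m+1}.
So the property holds for m+1, and by induction 7 | u_n for all n ≥ 0.

7 | u_n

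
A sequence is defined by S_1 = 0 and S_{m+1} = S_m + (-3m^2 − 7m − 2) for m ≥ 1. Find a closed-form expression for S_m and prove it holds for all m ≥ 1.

Claim: S_m = -m^3 − 2m^2 + m + 2.

Base case: S_1 = 0, and -1^3 − 2·1^2 + 1 + 2 = 0.
Assume S_k = -k^3 − 2k^2 + k + 2.
Then S_{k+1} = S_k + (-3k^2 − 7k − 2) = (-k^3 − 2k^2 + k + 2) + (-3k^2 − 7k − 2) = -k^3 − 5k^2 − 6k,
and -(k+1)^3 − 2·(k+1)^2 + (k+1) + 2 = -k^3 − 5k^2 − 6k.
This completes the inductive step, so S_m = -m^3 − 2m^2 + m + 2 for all m ≥ 1.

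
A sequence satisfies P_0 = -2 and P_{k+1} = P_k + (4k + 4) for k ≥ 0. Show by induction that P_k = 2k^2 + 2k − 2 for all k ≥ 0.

Base case: P_0 = -2, and 2·0^2 + 2·0 − 2 = -2.
Assume P_j = 2j^2 + 2j − 2.
Then P_{j+1} = P_j + (4j + 4) = (2j^2 + 2j − 2) + (4j + 4) = 2j^2 + 6j + 2,
and 2·(j+1)^2 + 2·(j+1) − 2 = 2j^2 + 6j + 2.
By induction, P_k = 2k^2 + 2k − 2 for all k ≥ 0.

P_k = 2k^2 + 2k − 2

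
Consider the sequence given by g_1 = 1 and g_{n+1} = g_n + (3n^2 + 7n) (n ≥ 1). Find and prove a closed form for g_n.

Claim: g_n = n^3 + 2n^2 − 3n + 1.

Base case: g_1 = 1, and 1^3 + 2·1^2 − 3·1 + 1 = 1.
Assume g_j = j^3 + 2j^2 − 3j + 1.
Then g_{j+1} = g_j + (3j^2 + 7j) = (j^3 + 2j^2 − 3j + 1) + (3j^2 + 7j) = j^3 + 5j^2 + 4j + 1,
and (j+1)^3 + 2·(j+1)^2 − 3·(j+1) + 1 = j^3 + 5j^2 + 4j + 1.
By induction, g_n = n^3 + 2n^2 − 3n + 1 for all n ≥ 1.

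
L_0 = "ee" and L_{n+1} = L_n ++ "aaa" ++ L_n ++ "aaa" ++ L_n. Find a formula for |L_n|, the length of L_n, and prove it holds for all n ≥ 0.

Claim: |L_n| = 5·3^n − 3.

Base case: |L_0| = 2, and 5·3^0 − 3 = 2.
Assume |L_r| = 5·3^r − 3.
Then |L_{r+1}| = 3|L_r| + 6 = 3(5·3^r − 3) + 6 = 5·3^{r+1} − 9 + 6 = 5·3^{r+1} − 3.
Hence |L_n| = 5·3^n − 3 for every n ≥ 0, by induction.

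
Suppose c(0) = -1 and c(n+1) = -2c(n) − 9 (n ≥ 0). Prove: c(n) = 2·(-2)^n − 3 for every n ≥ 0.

Base case: c(0) = -1, and 2·(-2)^0 − 3 = 2 − 3 = -1.
Assume c(k) = 2·(-2)^k − 3 for some k ≥ 0.
Then c(k+1) = -2c(k) − 9 = -2·(2·(-2)^k − 3) − 9 = -4·(-2)^k + 6 − 9 = 2·(-2)^{k+1} − 3.
This completes the inductive step, so c(n) = 2·(-2)^n − 3 for all n ≥ 0.

c(n) = 2·(-2)^n − 3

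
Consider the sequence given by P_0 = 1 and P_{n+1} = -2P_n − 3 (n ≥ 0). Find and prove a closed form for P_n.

Claim: P_n = 2·(-2)^n − 1.

Base case: P_0 = 1, and 2·(-2)^0 − 1 = 2 − 1 = 1.
Assume P_j = 2·(-2)^j − 1 for some j ≥ 0.
Then P_{j+1} = -2P_j − 3 = -2·(2·(-2)^j − 1) − 3 = -4·(-2)^j + 2 − 3 = 2·(-2)^{j+1} − 1.
Hence P_n = 2·(-2)^n − 1 for every n ≥ 0, by induction.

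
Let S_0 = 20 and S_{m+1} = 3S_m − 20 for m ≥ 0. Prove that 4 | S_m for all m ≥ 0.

Base case: S_0 = 20 = 4·5, so 4 | S_0.
Assume 4 | S_r, so S_r = 4t for some integer t.
Then S_{r+1} = 3S_r − 20 = 3·(4t) − 20 = 4(3t − 5), so 4 | S_{r+1}.
By induction, 4 | S_m for all m ≥ 0.

4 | S_m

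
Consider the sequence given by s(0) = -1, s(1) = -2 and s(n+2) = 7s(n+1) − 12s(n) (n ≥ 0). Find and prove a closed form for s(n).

Claim: s(n) = 4^n − 2·3^n.

Base cases: s(0) = -1 and 4^0 − 2·3^0 = -1; s(1) = -2 and 4^1 − 2·3^1 = -2.
Assume s(i) = 4^i − 2·3^i for all 0 ≤ i ≤ j, where j ≥ 1.
Then s(j+1) = 7s(j) − 12s(j−1) = 7·(4^j − 2·3^j) − 12·(4^{j−1} − 2·3^{j−1}) = (7·4 − 12)4^{j−1} − 2·(7·3 − 12)3^{j−1} = 16·4^{j−1} − 18·3^{j−1} = 4^{j+1} − 2·3^{j+1}.
By strong induction, s(n) = 4^n − 2·3^n for all n ≥ 0.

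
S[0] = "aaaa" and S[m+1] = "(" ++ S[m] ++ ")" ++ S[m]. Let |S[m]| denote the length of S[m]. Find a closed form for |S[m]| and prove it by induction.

Claim: |S[m]| = 6·2^m − 2.

Base case: |S[0]| = 4, and 6·2^0 − 2 = 4.
Assume |S[j]| = 6·2^j − 2.
Then |S[j+1]| = 1 + |S[j]| + 1 + |S[j]| = 2|S[j]| + 2 = 2(6·2^j − 2) + 2 = 6·2^{j+1} − 4 + 2 = 6·2^{j+1} − 2.
So the formula holds for j+1, and by induction |S[m]| = 6·2^m − 2 for all m ≥ 0.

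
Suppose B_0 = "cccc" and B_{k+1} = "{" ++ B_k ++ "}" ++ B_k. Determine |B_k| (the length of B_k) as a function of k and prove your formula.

Claim: |B_k| = 6·2^k − 2.

Base case: |B_0| = 4, and 6·2^0 − 2 = 4.
Assume |B_r| = 6·2^r − 2.
Then |B_{r+1}| = 1 + |B_r| + 1 + |B_r| = 2|B_r| + 2 = 2(6·2^r − 2) + 2 = 6·2^{r+1} − 4 + 2 = 6·2^{r+1} − 2.
By induction, |B_k| = 6·2^k − 2 for all k ≥ 0.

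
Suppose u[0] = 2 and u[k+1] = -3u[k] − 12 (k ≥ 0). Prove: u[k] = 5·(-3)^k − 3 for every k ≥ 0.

Base case: u[0] = 2, and 5·(-3)^0 − 3 = 5 − 3 = 2.
Assume u[r] = 5·(-3)^r − 3 for some r ≥ 0.
Then u[r+1] = -3u[r] − 12 = -3·(5·(-3)^r − 3) − 12 = -15·(-3)^r + 9 − 12 = 5·(-3)^{r+1} − 3.
This completes the inductive step, so u[k] = 5·(-3)^k − 3 for all k ≥ 0.

u[k] = 5·(-3)^k − 3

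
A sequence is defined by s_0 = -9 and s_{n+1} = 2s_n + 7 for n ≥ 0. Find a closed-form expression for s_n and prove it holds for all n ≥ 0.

Claim: s_n = -2^{n+1} − 7.

Base case: s_0 = -9, and -2^{0+1} − 7 = -2 − 7 = -9.
Assume s_m = -2^{m+1} − 7 for some m ≥ 0.
Then s_{m+1} = 2s_m + 7 = 2·(-2^{m+1} − 7) + 7 = -2^{m+2} − 14 + 7 = -2^{m+2} − 7.
Hence s_n = -2^{n+1} − 7 for every n ≥ 0, by induction.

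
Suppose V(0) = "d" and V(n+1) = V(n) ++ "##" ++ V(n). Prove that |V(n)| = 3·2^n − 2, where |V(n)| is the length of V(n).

Base case: |V(0)| = 1, and 3·2^0 − 2 = 1.
Assume |V(k)| = 3·2^k − 2.
Then |V(k+1)| = |V(k)| + 2 + |V(k)| = 2|V(k)| + 2 = 2(3·2^k − 2) + 2 = 3·2^{k+1} − 4 + 2 = 3·2^{k+1} − 2.
By induction, |V(n)| = 3·2^n − 2 for all n ≥ 0.

|V(n)| = 3·2^n − 2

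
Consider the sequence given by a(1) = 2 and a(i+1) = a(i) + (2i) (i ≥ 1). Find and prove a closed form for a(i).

Claim: a(i) = i^2 − i + 2.

Base case: a(1) = 2, and 1^2 − 1 + 2 = 2.
Assume a(r) = r^2 − r + 2.
Then a(r+1) = a(r) + (2r) = (r^2 − r + 2) + (2r) = r^2 + r + 2,
and (r+1)^2 − (r+1) + 2 = r^2 + r + 2.
Hence a(i) = i^2 − i + 2 for every i ≥ 1, by induction.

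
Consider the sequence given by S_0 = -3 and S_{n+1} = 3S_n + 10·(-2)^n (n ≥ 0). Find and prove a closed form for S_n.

Claim: S_n = -3^n − 2·(-2)^n.

Base case: S_0 = -3, and -3^0 − 2·(-2)^0 = -1 − 2 = -3.
Assume S_j = -3^j − 2·(-2)^j for some j ≥ 0.
Then S_{j+1} = 3S_j + 10·(-2)^j = 3·(-3^j − 2·(-2)^j) + 10·(-2)^j = -3^{j+1} − 6·(-2)^j + 10·(-2)^j = -3^{j+1} + 4·(-2)^j = -3^{j+1} − 2·(-2)^{j+1}.
By induction, S_n = -3^n − 2·(-2)^n for all n ≥ 0.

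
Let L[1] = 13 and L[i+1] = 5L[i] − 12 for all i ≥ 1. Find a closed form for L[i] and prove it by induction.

Claim: L[i] = 2·5^i + 3.

Base case: L[1] = 13, and 2·5^1 + 3 = 10 + 3 = 13.
Assume L[r] = 2·5^r + 3 for some r ≥ 1.
Then L[r+1] = 5L[r] − 12 = 5·(2·5^r + 3) − 12 = 10·5^r + 15 − 12 = 2·5^{r+1} + 3.
So the formula holds for r+1, and by induction L[i] = 2·5^i + 3 for all i ≥ 1.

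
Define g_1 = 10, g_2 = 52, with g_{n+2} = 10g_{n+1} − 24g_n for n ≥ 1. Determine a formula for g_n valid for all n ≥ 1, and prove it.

Claim: g_n = 4^n + 6^n.

Base cases: g_1 = 10 and 4^1 + 6^1 = 10; g_2 = 52 and 4^2 + 6^2 = 52.
Assume g_i = 4^i + 6^i for all 1 ≤ i ≤ j, where j ≥ 2.
Then g_{j+1} = 10g_j − 24g_{j−1} = 10·(4^j + 6^j) − 24·(4^{j−1} + 6^{j−1}) = (10·4 − 24)4^{j−1} + (10·6 − 24)6^{j−1} = 16·4^{j−1} + 36·6^{j−1} = 4^{j+1} + 6^{j+1}.
This completes the inductive step, so g_n = 4^n + 6^n for all n ≥ 1.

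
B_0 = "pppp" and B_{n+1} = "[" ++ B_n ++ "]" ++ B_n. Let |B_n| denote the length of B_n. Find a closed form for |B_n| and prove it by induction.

Claim: |B_n| = 6·2^n − 2.

Base case: |B_0| = 4, and 6·2^0 − 2 = 4.
Assume |B_m| = 6·2^m − 2.
Then |B_{m+1}| = 1 + |B_m| + 1 + |B_m| = 2|B_m| + 2 = 2(6·2^m − 2) + 2 = 6·2^{m+1} − 4 + 2 = 6·2^{m+1} − 2.
So the formula holds for m+1, and by induction |B_n| = 6·2^n − 2 for all n ≥ 0.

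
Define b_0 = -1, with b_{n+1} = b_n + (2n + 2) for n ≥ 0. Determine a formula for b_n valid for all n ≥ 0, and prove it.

Claim: b_n = n^2 + n − 1.

Base case: b_0 = -1, and 0^2 + 0 − 1 = -1.
Assume b_k = k^2 + k − 1.
Then b_{k+1} = b_k + (2k + 2) = (k^2 + k − 1) + (2k + 2) = k^2 + 3k + 1,
and (k+1)^2 + (k+1) − 1 = k^2 + 3k + 1.
This completes the inductive step, so b_n = n^2 + n − 1 for all n ≥ 0.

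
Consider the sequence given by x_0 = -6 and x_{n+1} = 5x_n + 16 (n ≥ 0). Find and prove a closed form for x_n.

Claim: x_n = -2·5^n − 4.

Base case: x_0 = -6, and -2·5^0 − 4 = -2 − 4 = -6.
Assume x_j = -2·5^j − 4 for some j ≥ 0.
Then x_{j+1} = 5x_j + 16 = 5·(-2·5^j − 4) + 16 = -10·5^j − 20 + 16 = -2·5^{j+1} − 4.
By induction, x_n = -2·5^n − 4 for all n ≥ 0.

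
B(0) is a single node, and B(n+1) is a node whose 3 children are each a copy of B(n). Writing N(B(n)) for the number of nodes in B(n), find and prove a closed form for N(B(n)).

Claim: N(B(n)) = (3^{n+1} − 1)/2.

Base case: N(B(0)) = 1, and (3^{0+1} − 1)/2 = 1.
Assume N(B(m)) = (3^{m+1} − 1)/2.
Then N(B(m+1)) = 1 + 3N(B(m)) = 1 + 3·(3^{m+1} − 1)/2 = 1 + (3^{m+2} − 3)/2 = (2 + 3^{m+2} − 3)/2 = (3^{m+2} − 1)/2.
Hence N(B(n)) = (3^{n+1} − 1)/2 for every n ≥ 0, by induction.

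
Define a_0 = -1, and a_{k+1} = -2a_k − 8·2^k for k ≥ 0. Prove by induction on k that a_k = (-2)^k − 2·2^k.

Base case: a_0 = -1, and (-2)^0 − 2·2^0 = 1 − 2 = -1.
Assume a_r = (-2)^r − 2·2^r for some r ≥ 0.
Then a_{r+1} = -2a_r − 8·2^r = -2·((-2)^r − 2·2^r) − 8·2^r = (-2)^{r+1} + 4·2^r − 8·2^r = (-2)^{r+1} − 4·2^r = (-2)^{r+1} − 2·2^{r+1}.
So the formula holds for r+1, and by induction a_k = (-2)^k − 2·2^k for all k ≥ 0.

a_k = (-2)^k − 2·2^k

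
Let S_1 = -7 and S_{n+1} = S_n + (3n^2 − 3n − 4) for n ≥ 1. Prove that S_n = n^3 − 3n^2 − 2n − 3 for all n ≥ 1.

Base case: S_1 = -7, and 1^3 − 3·1^2 − 2·1 − 3 = -7.
Assume S_m = m^3 − 3m^2 − 2m − 3.
Then S_{m+1} = S_m + (3m^2 − 3m − 4) = (m^3 − 3m^2 − 2m − 3) + (3m^2 − 3m − 4) = m^3 − 5m − 7,
and (m+1)^3 − 3·(m+1)^2 − 2·(m+1) − 3 = m^3 − 5m − 7.
Hence S_n = n^3 − 3n^2 − 2n − 3 for every n ≥ 1, by induction.

S_n = n^3 − 3n^2 − 2n − 3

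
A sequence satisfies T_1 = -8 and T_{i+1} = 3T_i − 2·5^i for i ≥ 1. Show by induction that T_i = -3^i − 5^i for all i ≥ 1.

Base case: T_1 = -8, and -3^1 − 5^1 = -3 − 5 = -8.
Assume T_k = -3^k − 5^k for some k ≥ 1.
Then T_{k+1} = 3T_k − 2·5^k = 3·(-3^k − 5^k) − 2·5^k = -3^{k+1} − 3·5^k − 2·5^k = -3^{k+1} − 5·5^k = -3^{k+1} − 5^{k+1}.
Hence T_i = -3^i − 5^i for every i ≥ 1, by induction.

T_i = -3^i − 5^i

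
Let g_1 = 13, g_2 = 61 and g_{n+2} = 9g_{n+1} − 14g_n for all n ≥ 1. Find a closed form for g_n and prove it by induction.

Claim: g_n = 3·2^n + 7^n.

Base cases: g_1 = 13 and 3·2^1 + 7^1 = 13; g_2 = 61 and 3·2^2 + 7^2 = 61.
Assume g_i = 3·2^i + 7^i for all 1 ≤ i ≤ j, where j ≥ 2.
Then g_{j+1} = 9g_j − 14g_{j−1} = 9·(3·2^j + 7^j) − 14·(3·2^{j−1} + 7^{j−1}) = 3·(9·2 − 14)2^{j−1} + (9·7 − 14)7^{j−1} = 12·2^{j−1} + 49·7^{j−1} = 3·2^{j+1} + 7^{j+1}.
Hence g_n = 3·2^n + 7^n for every n ≥ 1, by strong induction.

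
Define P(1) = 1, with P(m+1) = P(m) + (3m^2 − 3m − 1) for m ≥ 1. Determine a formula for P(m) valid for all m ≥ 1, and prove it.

Claim: P(m) = m^3 − 3m^2 + m + 2.

Base case: P(1) = 1, and 1^3 − 3·1^2 + 1 + 2 = 1.
Assume P(j) = j^3 − 3j^2 + j + 2.
Then P(j+1) = P(j) + (3j^2 − 3j − 1) = (j^3 − 3j^2 + j + 2) + (3j^2 − 3j − 1) = j^3 − 2j + 1,
and (j+1)^3 − 3·(j+1)^2 + (j+1) + 2 = j^3 − 2j + 1.
This completes the inductive step, so P(m) = m^3 − 3m^2 + m + 2 for all m ≥ 1.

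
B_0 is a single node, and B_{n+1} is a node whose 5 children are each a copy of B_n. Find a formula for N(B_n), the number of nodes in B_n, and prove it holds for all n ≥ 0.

Claim: N(B_n) = (5^{n+1} − 1)/4.

Base case: N(B_0) = 1, and (5^{0+1} − 1)/4 = 1.
Assume N(B_j) = (5^{j+1} − 1)/4.
Then N(B_{j+1}) = 1 + 5N(B_j) = 1 + 5·(5^{j+1} − 1)/4 = 1 + (5^{j+2} − 5)/4 = (4 + 5^{j+2} − 5)/4 = (5^{j+2} − 1)/4.
This completes the inductive step, so N(B_n) = (5^{n+1} − 1)/4 for all n ≥ 0.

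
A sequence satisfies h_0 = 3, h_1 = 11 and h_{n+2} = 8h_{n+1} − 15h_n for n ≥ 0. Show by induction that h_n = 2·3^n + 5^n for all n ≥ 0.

Base cases: h_0 = 3 and 2·3^0 + 5^0 = 3; h_1 = 11 and 2·3^1 + 5^1 = 11.
Assume h_j = 2·3^j + 5^j for all 0 ≤ j ≤ r, where r ≥ 1.
Then h_{r+1} = 8h_r − 15h_{r−1} = 8·(2·3^r + 5^r) − 15·(2·3^{r−1} + 5^{r−1}) = 2·(8·3 − 15)3^{r−1} + (8·5 − 15)5^{r−1} = 18·3^{r−1} + 25·5^{r−1} = 2·3^{r+1} + 5^{r+1}.
This completes the inductive step, so h_n = 2·3^n + 5^n for all n ≥ 0.

h_n = 2·3^n + 5^n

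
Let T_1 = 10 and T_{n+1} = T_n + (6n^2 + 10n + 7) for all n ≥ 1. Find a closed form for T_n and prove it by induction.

Claim: T_n = 2n^3 + 2n^2 + 3n + 3.

Base case: T_1 = 10, and 2·1^3 + 2·1^2 + 3·1 + 3 = 10.
Assume T_j = 2j^3 + 2j^2 + 3j + 3.
Then T_{j+1} = T_j + (6j^2 + 10j + 7) = (2j^3 + 2j^2 + 3j + 3) + (6j^2 + 10j + 7) = 2j^3 + 8j^2 + 13j + 10,
and 2·(j+1)^3 + 2·(j+1)^2 + 3·(j+1) + 3 = 2j^3 + 8j^2 + 13j + 10.
By induction, T_n = 2n^3 + 2n^2 + 3n + 3 for all n ≥ 1.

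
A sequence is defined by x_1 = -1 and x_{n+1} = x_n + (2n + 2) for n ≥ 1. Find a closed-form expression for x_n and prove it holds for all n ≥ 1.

Claim: x_n = n^2 + n − 3.

Base case: x_1 = -1, and 1^2 + 1 − 3 = -1.
Assume x_m = m^2 + m − 3.
Then x_{m+1} = x_m + (2m + 2) = (m^2 + m − 3) + (2m + 2) = m^2 + 3m − 1,
and (m+1)^2 + (m+1) − 3 = m^2 + 3m − 1.
By induction, x_n = n^2 + n − 3 for all n ≥ 1.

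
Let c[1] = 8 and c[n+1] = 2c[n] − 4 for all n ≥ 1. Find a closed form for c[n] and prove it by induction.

Claim: c[n] = 2^{n+1} + 4.

Base case: c[1] = 8, and 2^{1+1} + 4 = 4 + 4 = 8.
Assume c[j] = 2^{j+1} + 4 for some j ≥ 1.
Then c[j+1] = 2c[j] − 4 = 2·(2^{j+1} + 4) − 4 = 2^{j+2} + 8 − 4 = 2^{j+2} + 4.
Hence c[n] = 2^{n+1} + 4 for every n ≥ 1, by induction.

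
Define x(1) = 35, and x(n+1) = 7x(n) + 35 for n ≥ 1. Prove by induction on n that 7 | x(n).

Base case: x(1) = 35 = 7·5, so 7 | x(1).
Assume 7 | x(k), so x(k) = 7t for some integer t.
Then x(k+1) = 7x(k) + 35 = 7·(7t) + 35 = 7(7t + 5), so 7 | x(k+1).
So the property holds for k+1, and by induction 7 | x(n) for all n ≥ 1.

7 | x(n)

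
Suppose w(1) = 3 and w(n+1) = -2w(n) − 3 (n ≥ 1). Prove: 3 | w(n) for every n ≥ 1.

Base case: w(1) = 3 = 3·1, so 3 | w(1).
Assume 3 | w(r), so w(r) = 3t for some integer t.
Then w(r+1) = -2w(r) − 3 = -2·(3t) − 3 = 3(-2t − 1), so 3 | w(r+1).
Hence 3 | w(n) for every n ≥ 1, by induction.

3 | w(n)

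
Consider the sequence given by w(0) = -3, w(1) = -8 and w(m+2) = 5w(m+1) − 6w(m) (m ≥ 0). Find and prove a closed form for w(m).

Claim: w(m) = -2^m − 2·3^m.

Base cases: w(0) = -3 and -2^0 − 2·3^0 = -3; w(1) = -8 and -2^1 − 2·3^1 = -8.
Assume w(j) = -2^j − 2·3^j for all 0 ≤ j ≤ k, where k ≥ 1.
Then w(k+1) = 5w(k) − 6w(k−1) = 5·(-2^k − 2·3^k) − 6·(-2^{k−1} − 2·3^{k−1}) = -(5·2 − 6)2^{k−1} − 2·(5·3 − 6)3^{k−1} = -4·2^{k−1} − 18·3^{k−1} = -2^{k+1} − 2·3^{k+1}.
By strong induction, w(m) = -2^m − 2·3^m for all m ≥ 0.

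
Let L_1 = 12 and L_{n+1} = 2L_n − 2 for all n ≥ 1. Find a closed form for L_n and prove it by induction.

Claim: L_n = 5·2^n + 2.

Base case: L_1 = 12, and 5·2^1 + 2 = 10 + 2 = 12.
Assume L_m = 5·2^m + 2 for some m ≥ 1.
Then L_{m+1} = 2L_m − 2 = 2·(5·2^m + 2) − 2 = 10·2^m + 4 − 2 = 5·2^{m+1} + 2.
Hence L_n = 5·2^n + 2 for every n ≥ 1, by induction.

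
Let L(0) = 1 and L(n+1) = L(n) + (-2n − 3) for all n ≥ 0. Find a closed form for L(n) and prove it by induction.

Claim: L(n) = -n^2 − 2n + 1.

Base case: L(0) = 1, and -0^2 − 2·0 + 1 = 1.
Assume L(r) = -r^2 − 2r + 1.
Then L(r+1) = L(r) + (-2r − 3) = (-r^2 − 2r + 1) + (-2r − 3) = -r^2 − 4r − 2,
and -(r+1)^2 − 2·(r+1) + 1 = -r^2 − 4r − 2.
This completes the inductive step, so L(n) = -n^2 − 2n + 1 for all n ≥ 0.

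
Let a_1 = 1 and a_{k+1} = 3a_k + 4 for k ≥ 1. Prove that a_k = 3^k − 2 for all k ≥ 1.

Base case: a_1 = 1, and 3^1 − 2 = 3 − 2 = 1.
Assume a_m = 3^m − 2 for some m ≥ 1.
Then a_{m+1} = 3a_m + 4 = 3·(3^m − 2) + 4 = 3^{m+1} − 6 + 4 = 3^{m+1} − 2.
By induction, a_k = 3^k − 2 for all k ≥ 1.

a_k = 3^k − 2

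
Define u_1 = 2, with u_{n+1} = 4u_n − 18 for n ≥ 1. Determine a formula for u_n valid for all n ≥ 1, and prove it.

Claim: u_n = -4^n + 6.

Base case: u_1 = 2, and -4^1 + 6 = -4 + 6 = 2.
Assume u_j = -4^j + 6 for some j ≥ 1.
Then u_{j+1} = 4u_j − 18 = 4·(-4^j + 6) − 18 = -4^{j+1} + 24 − 18 = -4^{j+1} + 6.
This completes the inductive step, so u_n = -4^n + 6 for all n ≥ 1.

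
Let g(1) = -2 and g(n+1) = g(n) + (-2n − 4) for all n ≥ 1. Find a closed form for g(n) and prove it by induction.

Claim: g(n) = -n^2 − 3n + 2.

Base case: g(1) = -2, and -1^2 − 3·1 + 2 = -2.
Assume g(k) = -k^2 − 3k + 2.
Then g(k+1) = g(k) + (-2k − 4) = (-k^2 − 3k + 2) + (-2k − 4) = -k^2 − 5k − 2,
and -(k+1)^2 − 3·(k+1) + 2 = -k^2 − 5k − 2.
Hence g(n) = -n^2 − 3n + 2 for every n ≥ 1, by induction.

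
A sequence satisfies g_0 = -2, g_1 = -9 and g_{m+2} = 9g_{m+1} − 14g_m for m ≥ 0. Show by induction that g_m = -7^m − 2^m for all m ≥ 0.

Base cases: g_0 = -2 and -7^0 − 2^0 = -2; g_1 = -9 and -7^1 − 2^1 = -9.
Assume g_i = -7^i − 2^i for all 0 ≤ i ≤ j, where j ≥ 1.
Then g_{j+1} = 9g_j − 14g_{j−1} = 9·(-7^j − 2^j) − 14·(-7^{j−1} − 2^{j−1}) = -(9·7 − 14)7^{j−1} − (9·2 − 14)2^{j−1} = -49·7^{j−1} − 4·2^{j−1} = -7^{j+1} − 2^{j+1}.
So the formula holds for j+1, and by strong induction g_m = -7^m − 2^m for all m ≥ 0.

g_m = -7^m − 2^m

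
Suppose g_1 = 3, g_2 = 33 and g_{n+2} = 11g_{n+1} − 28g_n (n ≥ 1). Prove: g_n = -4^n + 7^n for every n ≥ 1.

Base cases: g_1 = 3 and -4^1 + 7^1 = 3; g_2 = 33 and -4^2 + 7^2 = 33.
Assume g_i = -4^i + 7^i for all 1 ≤ i ≤ j, where j ≥ 2.
Then g_{j+1} = 11g_j − 28g_{j−1} = 11·(-4^j + 7^j) − 28·(-4^{j−1} + 7^{j−1}) = -(11·4 − 28)4^{j−1} + (11·7 − 28)7^{j−1} = -16·4^{j−1} + 49·7^{j−1} = -4^{j+1} + 7^{j+1}.
By strong induction, g_n = -4^n + 7^n for all n ≥ 1.

g_n = -4^n + 7^n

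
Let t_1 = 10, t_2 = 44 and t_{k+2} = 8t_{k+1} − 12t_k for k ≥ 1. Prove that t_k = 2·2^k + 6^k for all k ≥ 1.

Base cases: t_1 = 10 and 2·2^1 + 6^1 = 10; t_2 = 44 and 2·2^2 + 6^2 = 44.
Assume t_j = 2·2^j + 6^j for all 1 ≤ j ≤ m, where m ≥ 2.
Then t_{m+1} = 8t_m − 12t_{m−1} = 8·(2·2^m + 6^m) − 12·(2·2^{m−1} + 6^{m−1}) = 2·(8·2 − 12)2^{m−1} + (8·6 − 12)6^{m−1} = 8·2^{m−1} + 36·6^{m−1} = 2·2^{m+1} + 6^{m+1}.
So the formula holds for m+1, and by strong induction t_k = 2·2^k + 6^k for all k ≥ 1.

t_k = 2·2^k + 6^k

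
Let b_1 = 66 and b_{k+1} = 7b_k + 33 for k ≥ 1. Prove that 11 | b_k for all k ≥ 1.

Base case: b_1 = 66 = 11·6, so 11 | b_1.
Assume 11 | b_j, so b_j = 11t for some integer t.
Then b_{j+1} = 7b_j + 33 = 7·(11t) + 33 = 11(7t + 3), so 11 | b_{j+1}.
Hence 11 | b_k for every k ≥ 1, by induction.

11 | b_k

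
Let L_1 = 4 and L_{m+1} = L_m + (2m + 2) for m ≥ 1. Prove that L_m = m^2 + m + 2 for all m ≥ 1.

Base case: L_1 = 4, and 1^2 + 1 + 2 = 4.
Assume L_r = r^2 + r + 2.
Then L_{r+1} = L_r + (2r + 2) = (r^2 + r + 2) + (2r + 2) = r^2 + 3r + 4,
and (r+1)^2 + (r+1) + 2 = r^2 + 3r + 4.
By induction, L_m = m^2 + m + 2 for all m ≥ 1.

L_m = m^2 + m + 2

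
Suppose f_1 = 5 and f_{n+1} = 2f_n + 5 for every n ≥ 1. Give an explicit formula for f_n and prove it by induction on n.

Claim: f_n = 5·2^n − 5.

Base case: f_1 = 5, and 5·2^1 − 5 = 10 − 5 = 5.
Assume f_k = 5·2^k − 5 for some k ≥ 1.
Then f_{k+1} = 2f_k + 5 = 2·(5·2^k − 5) + 5 = 10·2^k − 10 + 5 = 5·2^{k+1} − 5.
This completes the inductive step, so f_n = 5·2^n − 5 for all n ≥ 1.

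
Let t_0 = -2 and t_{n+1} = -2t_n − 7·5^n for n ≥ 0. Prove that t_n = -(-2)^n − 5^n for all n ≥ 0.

Base case: t_0 = -2, and -(-2)^0 − 5^0 = -1 − 1 = -2.
Assume t_r = -(-2)^r − 5^r for some r ≥ 0.
Then t_{r+1} = -2t_r − 7·5^r = -2·(-(-2)^r − 5^r) − 7·5^r = -(-2)^{r+1} + 2·5^r − 7·5^r = -(-2)^{r+1} − 5·5^r = -(-2)^{r+1} − 5^{r+1}.
So the formula holds for r+1, and by induction t_n = -(-2)^n − 5^n for all n ≥ 0.

t_n = -(-2)^n − 5^n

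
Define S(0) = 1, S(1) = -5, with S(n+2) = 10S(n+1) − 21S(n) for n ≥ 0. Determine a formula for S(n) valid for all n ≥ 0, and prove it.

Claim: S(n) = 3·3^n − 2·7^n.

Base cases: S(0) = 1 and 3·3^0 − 2·7^0 = 1; S(1) = -5 and 3·3^1 − 2·7^1 = -5.
Assume S(j) = 3·3^j − 2·7^j for all 0 ≤ j ≤ r, where r ≥ 1.
Then S(r+1) = 10S(r) − 21S(r−1) = 10·(3·3^r − 2·7^r) − 21·(3·3^{r−1} − 2·7^{r−1}) = 3·(10·3 − 21)3^{r−1} − 2·(10·7 − 21)7^{r−1} = 27·3^{r−1} − 98·7^{r−1} = 3·3^{r+1} − 2·7^{r+1}.
By strong induction, S(n) = 3·3^n − 2·7^n for all n ≥ 0.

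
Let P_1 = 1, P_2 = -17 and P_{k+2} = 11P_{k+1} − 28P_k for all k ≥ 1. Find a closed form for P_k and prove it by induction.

Claim: P_k = 2·4^k − 7^k.

Base cases: P_1 = 1 and 2·4^1 − 7^1 = 1; P_2 = -17 and 2·4^2 − 7^2 = -17.
Assume P_j = 2·4^j − 7^j for all 1 ≤ j ≤ r, where r ≥ 2.
Then P_{r+1} = 11P_r − 28P_{r−1} = 11·(2·4^r − 7^r) − 28·(2·4^{r−1} − 7^{r−1}) = 2·(11·4 − 28)4^{r−1} − (11·7 − 28)7^{r−1} = 32·4^{r−1} − 49·7^{r−1} = 2·4^{r+1} − 7^{r+1}.
Hence P_k = 2·4^k − 7^k for every k ≥ 1, by strong induction.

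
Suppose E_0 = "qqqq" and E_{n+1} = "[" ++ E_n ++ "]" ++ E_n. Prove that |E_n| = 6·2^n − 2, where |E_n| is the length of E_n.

Base case: |E_0| = 4, and 6·2^0 − 2 = 4.
Assume |E_m| = 6·2^m − 2.
Then |E_{m+1}| = 1 + |E_m| + 1 + |E_m| = 2|E_m| + 2 = 2(6·2^m − 2) + 2 = 6·2^{m+1} − 4 + 2 = 6·2^{m+1} − 2.
By induction, |E_n| = 6·2^n − 2 for all n ≥ 0.

|E_n| = 6·2^n − 2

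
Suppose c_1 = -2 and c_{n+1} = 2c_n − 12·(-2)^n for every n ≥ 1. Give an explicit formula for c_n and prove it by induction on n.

Claim: c_n = 2·2^n + 3·(-2)^n.

Base case: c_1 = -2, and 2·2^1 + 3·(-2)^1 = 4 − 6 = -2.
Assume c_j = 2·2^j + 3·(-2)^j for some j ≥ 1.
Then c_{j+1} = 2c_j − 12·(-2)^j = 2·(2·2^j + 3·(-2)^j) − 12·(-2)^j = 2·2^{j+1} + 6·(-2)^j − 12·(-2)^j = 2·2^{j+1} − 6·(-2)^j = 2·2^{j+1} + 3·(-2)^{j+1}.
Hence c_n = 2·2^n + 3·(-2)^n for every n ≥ 1, by induction.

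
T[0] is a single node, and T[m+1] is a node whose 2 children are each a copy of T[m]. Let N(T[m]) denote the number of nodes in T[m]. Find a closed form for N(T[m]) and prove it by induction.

Claim: N(T[m]) = 2^{m+1} − 1.

Base case: N(T[0]) = 1, and 2^{0+1} − 1 = 1.
Assume N(T[r]) = 2^{r+1} − 1.
Then N(T[r+1]) = 1 + 2N(T[r]) = 1 + 2(2^{r+1} − 1) = 2^{r+2} − 2 + 1 = 2^{r+2} − 1.
By induction, N(T[m]) = 2^{m+1} − 1 for all m ≥ 0.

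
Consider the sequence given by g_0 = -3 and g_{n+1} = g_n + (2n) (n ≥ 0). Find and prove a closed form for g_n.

Claim: g_n = n^2 − n − 3.

Base case: g_0 = -3, and 0^2 − 0 − 3 = -3.
Assume g_j = j^2 − j − 3.
Then g_{j+1} = g_j + (2j) = (j^2 − j − 3) + (2j) = j^2 + j − 3,
and (j+1)^2 − (j+1) − 3 = j^2 + j − 3.
By induction, g_n = n^2 − n − 3 for all n ≥ 0.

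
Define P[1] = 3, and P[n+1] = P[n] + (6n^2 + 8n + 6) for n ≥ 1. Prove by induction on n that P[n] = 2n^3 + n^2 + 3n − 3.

Base case: P[1] = 3, and 2·1^3 + 1^2 + 3·1 − 3 = 3.
Assume P[j] = 2j^3 + j^2 + 3j − 3.
Then P[j+1] = P[j] + (6j^2 + 8j + 6) = (2j^3 + j^2 + 3j − 3) + (6j^2 + 8j + 6) = 2j^3 + 7j^2 + 11j + 3,
and 2·(j+1)^3 + (j+1)^2 + 3·(j+1) − 3 = 2j^3 + 7j^2 + 11j + 3.
This completes the inductive step, so P[n] = 2n^3 + n^2 + 3n − 3 for all n ≥ 1.

P[n] = 2n^3 + n^2 + 3n − 3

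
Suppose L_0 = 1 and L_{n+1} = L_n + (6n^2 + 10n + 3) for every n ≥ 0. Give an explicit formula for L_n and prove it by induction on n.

Claim: L_n = 2n^3 + 2n^2 − n + 1.

Base case: L_0 = 1, and 2·0^3 + 2·0^2 − 0 + 1 = 1.
Assume L_k = 2k^3 + 2k^2 − k + 1.
Then L_{k+1} = L_k + (6k^2 + 10k + 3) = (2k^3 + 2k^2 − k + 1) + (6k^2 + 10k + 3) = 2k^3 + 8k^2 + 9k + 4,
and 2·(k+1)^3 + 2·(k+1)^2 − (k+1) + 1 = 2k^3 + 8k^2 + 9k + 4.
This completes the inductive step, so L_n = 2n^3 + 2n^2 − n + 1 for all n ≥ 0.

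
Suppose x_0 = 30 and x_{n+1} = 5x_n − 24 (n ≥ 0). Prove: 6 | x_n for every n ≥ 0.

Base case: x_0 = 30 = 6·5, so 6 | x_0.
Assume 6 | x_k, so x_k = 6t for some integer t.
Then x_{k+1} = 5x_k − 24 = 5·(6t) − 24 = 6(5t − 4), so 6 | x_{k+1}.
Hence 6 | x_n for every n ≥ 0, by induction.

6 | x_n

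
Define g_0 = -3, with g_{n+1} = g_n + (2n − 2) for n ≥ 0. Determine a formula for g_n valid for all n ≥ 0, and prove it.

Claim: g_n = n^2 − 3n − 3.

Base case: g_0 = -3, and 0^2 − 3·0 − 3 = -3.
Assume g_r = r^2 − 3r − 3.
Then g_{r+1} = g_r + (2r − 2) = (r^2 − 3r − 3) + (2r − 2) = r^2 − r − 5,
and (r+1)^2 − 3·(r+1) − 3 = r^2 − r − 5.
This completes the inductive step, so g_n = n^2 − 3n − 3 for all n ≥ 0.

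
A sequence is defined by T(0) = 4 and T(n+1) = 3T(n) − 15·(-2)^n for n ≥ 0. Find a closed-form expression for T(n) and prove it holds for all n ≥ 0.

Claim: T(n) = 3^n + 3·(-2)^n.

Base case: T(0) = 4, and 3^0 + 3·(-2)^0 = 1 + 3 = 4.
Assume T(r) = 3^r + 3·(-2)^r for some r ≥ 0.
Then T(r+1) = 3T(r) − 15·(-2)^r = 3·(3^r + 3·(-2)^r) − 15·(-2)^r = 3^{r+1} + 9·(-2)^r − 15·(-2)^r = 3^{r+1} − 6·(-2)^r = 3^{r+1} + 3·(-2)^{r+1}.
So the formula holds for r+1, and by induction T(n) = 3^n + 3·(-2)^n for all n ≥ 0.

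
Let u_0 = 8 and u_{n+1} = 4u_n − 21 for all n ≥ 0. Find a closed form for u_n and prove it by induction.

Claim: u_n = 4^n + 7.

Base case: u_0 = 8, and 4^0 + 7 = 1 + 7 = 8.
Assume u_r = 4^r + 7 for some r ≥ 0.
Then u_{r+1} = 4u_r − 21 = 4·(4^r + 7) − 21 = 4^{r+1} + 28 − 21 = 4^{r+1} + 7.
Hence u_n = 4^n + 7 for every n ≥ 0, by induction.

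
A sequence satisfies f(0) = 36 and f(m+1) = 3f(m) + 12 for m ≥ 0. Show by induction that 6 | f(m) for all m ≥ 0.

Base case: f(0) = 36 = 6·6, so 6 | f(0).
Assume 6 | f(j), so f(j) = 6t for some integer t.
Then f(j+1) = 3f(j) + 12 = 3·(6t) + 12 = 6(3t + 2), so 6 | f(j+1).
By induction, 6 | f(m) for all m ≥ 0.

6 | f(m)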